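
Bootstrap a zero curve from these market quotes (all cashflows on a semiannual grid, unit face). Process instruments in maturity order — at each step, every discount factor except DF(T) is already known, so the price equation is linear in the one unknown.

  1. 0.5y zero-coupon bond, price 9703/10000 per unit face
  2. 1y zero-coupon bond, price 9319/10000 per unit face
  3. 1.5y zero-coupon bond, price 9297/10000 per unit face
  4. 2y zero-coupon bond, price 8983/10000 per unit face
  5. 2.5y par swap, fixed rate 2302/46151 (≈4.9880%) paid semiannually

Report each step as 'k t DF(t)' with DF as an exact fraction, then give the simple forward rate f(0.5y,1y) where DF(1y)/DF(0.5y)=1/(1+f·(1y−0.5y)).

step 1 [0.5y] zero: DF = P = 9703/10000 ≈ 0.970300
step 2 [1y] zero: DF = P = 9319/10000 ≈ 0.931900
step 3 [1.5y] zero: DF = P = 9297/10000 ≈ 0.929700
step 4 [2y] zero: DF = P = 8983/10000 ≈ 0.898300
step 5 [2.5y] swap r/2=1151/46151: DF=(1 − 1151/46151·(0.970300+0.931900+0.929700+0.898300))/(1+1151/46151) = 8849/10000 ≈ 0.884900

1 1/2 9703/10000
2 1 9319/10000
3 3/2 9297/10000
4 2 8983/10000
5 5/2 8849/10000
f(0.5y,1y) = ((9703/10000)/(9319/10000) − 1)/(1/2) = 768/9319 ≈ 8.2412%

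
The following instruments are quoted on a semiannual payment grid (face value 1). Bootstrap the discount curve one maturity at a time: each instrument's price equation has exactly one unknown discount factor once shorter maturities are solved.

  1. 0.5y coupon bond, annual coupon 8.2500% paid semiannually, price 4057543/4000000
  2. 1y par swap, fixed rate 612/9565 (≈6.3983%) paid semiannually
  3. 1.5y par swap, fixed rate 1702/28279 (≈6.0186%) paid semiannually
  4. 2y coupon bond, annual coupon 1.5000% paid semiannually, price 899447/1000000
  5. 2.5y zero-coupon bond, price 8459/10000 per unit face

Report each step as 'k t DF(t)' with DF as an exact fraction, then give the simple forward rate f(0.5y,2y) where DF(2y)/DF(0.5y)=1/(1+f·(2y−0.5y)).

1 1/2 4871/5000
2 1 2347/2500
3 3/2 9149/10000
4 2 8717/10000
5 5/2 8459/10000
f(0.5y,2y) = ((4871/5000)/(8717/10000) − 1)/(3/2) = 2050/26151 ≈ 7.8391%

step 1 [0.5y] bond c/2=33/800: DF=(4057543/4000000 − 33/800·(0))/(1+33/800) = 4871/5000 ≈ 0.974200
step 2 [1y] swap r/2=306/9565: DF=(1 − 306/9565·(0.974200))/(1+306/9565) = 2347/2500 ≈ 0.938800
step 3 [1.5y] swap r/2=851/28279: DF=(1 − 851/28279·(0.974200+0.938800))/(1+851/28279) = 9149/10000 ≈ 0.914900
step 4 [2y] bond c/2=3/400: DF=(899447/1000000 − 3/400·(0.974200+0.938800+0.914900))/(1+3/400) = 8717/10000 ≈ 0.871700
step 5 [2.5y] zero: DF = P = 8459/10000 ≈ 0.845900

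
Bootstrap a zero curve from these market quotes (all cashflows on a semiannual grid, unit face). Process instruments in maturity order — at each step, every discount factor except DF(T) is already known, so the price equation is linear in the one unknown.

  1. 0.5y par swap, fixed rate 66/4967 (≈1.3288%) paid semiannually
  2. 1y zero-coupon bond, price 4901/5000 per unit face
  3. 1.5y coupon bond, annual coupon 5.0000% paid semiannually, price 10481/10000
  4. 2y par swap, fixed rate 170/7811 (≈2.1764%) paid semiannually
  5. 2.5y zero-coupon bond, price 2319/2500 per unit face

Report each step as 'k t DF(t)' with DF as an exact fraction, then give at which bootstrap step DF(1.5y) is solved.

1 1/2 4967/5000
2 1 4901/5000
3 3/2 609/625
4 2 383/400
5 5/2 2319/2500
DF(1.5y) is solved at step 3

step 1 [0.5y] swap r/2=33/4967: DF=(1 − 33/4967·(0))/(1+33/4967) = 4967/5000 ≈ 0.993400
step 2 [1y] zero: DF = P = 4901/5000 ≈ 0.980200
step 3 [1.5y] bond c/2=1/40: DF=(10481/10000 − 1/40·(0.993400+0.980200))/(1+1/40) = 609/625 ≈ 0.974400
step 4 [2y] swap r/2=85/7811: DF=(1 − 85/7811·(0.993400+0.980200+0.974400))/(1+85/7811) = 383/400 ≈ 0.957500
step 5 [2.5y] zero: DF = P = 2319/2500 ≈ 0.927600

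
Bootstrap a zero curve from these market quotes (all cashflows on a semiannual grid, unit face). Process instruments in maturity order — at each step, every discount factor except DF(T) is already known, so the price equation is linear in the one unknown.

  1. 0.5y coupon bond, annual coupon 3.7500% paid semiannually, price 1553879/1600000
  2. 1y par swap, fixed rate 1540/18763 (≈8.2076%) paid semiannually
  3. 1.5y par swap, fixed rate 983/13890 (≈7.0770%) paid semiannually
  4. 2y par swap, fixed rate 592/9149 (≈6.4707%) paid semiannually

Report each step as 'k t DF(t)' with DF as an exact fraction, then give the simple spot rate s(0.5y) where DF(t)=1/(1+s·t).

1 1/2 9533/10000
2 1 923/1000
3 3/2 9017/10000
4 2 551/625
s(0.5y) = (1/(9533/10000) − 1)/(1/2) = 934/9533 ≈ 9.7975%

step 1 [0.5y] bond c/2=3/160: DF=(1553879/1600000 − 3/160·(0))/(1+3/160) = 9533/10000 ≈ 0.953300
step 2 [1y] swap r/2=770/18763: DF=(1 − 770/18763·(0.953300))/(1+770/18763) = 923/1000 ≈ 0.923000
step 3 [1.5y] swap r/2=983/27780: DF=(1 − 983/27780·(0.953300+0.923000))/(1+983/27780) = 9017/10000 ≈ 0.901700
step 4 [2y] swap r/2=296/9149: DF=(1 − 296/9149·(0.953300+0.923000+0.901700))/(1+296/9149) = 551/625 ≈ 0.881600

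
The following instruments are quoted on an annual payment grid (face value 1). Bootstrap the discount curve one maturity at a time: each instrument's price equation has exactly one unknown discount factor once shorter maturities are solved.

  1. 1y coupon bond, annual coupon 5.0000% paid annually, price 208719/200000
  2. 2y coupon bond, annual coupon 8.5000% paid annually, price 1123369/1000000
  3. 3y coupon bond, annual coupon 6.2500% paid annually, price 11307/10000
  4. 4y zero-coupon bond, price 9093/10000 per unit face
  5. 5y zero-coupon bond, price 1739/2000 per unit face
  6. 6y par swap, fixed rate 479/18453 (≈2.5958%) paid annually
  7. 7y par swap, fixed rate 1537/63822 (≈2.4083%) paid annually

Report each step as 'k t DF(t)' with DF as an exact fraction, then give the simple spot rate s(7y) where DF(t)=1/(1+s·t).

1 1 9939/10000
2 2 383/400
3 3 4747/5000
4 4 9093/10000
5 5 1739/2000
6 6 8563/10000
7 7 8463/10000
s(7y) = (1/(8463/10000) − 1)/(7) = 1537/59241 ≈ 2.5945%

step 1 [1y] bond c/1=1/20: DF=(208719/200000 − 1/20·(0))/(1+1/20) = 9939/10000 ≈ 0.993900
step 2 [2y] bond c/1=17/200: DF=(1123369/1000000 − 17/200·(0.993900))/(1+17/200) = 383/400 ≈ 0.957500
step 3 [3y] bond c/1=1/16: DF=(11307/10000 − 1/16·(0.993900+0.957500))/(1+1/16) = 4747/5000 ≈ 0.949400
step 4 [4y] zero: DF = P = 9093/10000 ≈ 0.909300
step 5 [5y] zero: DF = P = 1739/2000 ≈ 0.869500
step 6 [6y] swap r/1=479/18453: DF=(1 − 479/18453·(0.993900+0.957500+0.949400+0.909300+0.869500))/(1+479/18453) = 8563/10000 ≈ 0.856300
step 7 [7y] swap r/1=1537/63822: DF=(1 − 1537/63822·(0.993900+0.957500+0.949400+0.909300+0.869500+0.856300))/(1+1537/63822) = 8463/10000 ≈ 0.846300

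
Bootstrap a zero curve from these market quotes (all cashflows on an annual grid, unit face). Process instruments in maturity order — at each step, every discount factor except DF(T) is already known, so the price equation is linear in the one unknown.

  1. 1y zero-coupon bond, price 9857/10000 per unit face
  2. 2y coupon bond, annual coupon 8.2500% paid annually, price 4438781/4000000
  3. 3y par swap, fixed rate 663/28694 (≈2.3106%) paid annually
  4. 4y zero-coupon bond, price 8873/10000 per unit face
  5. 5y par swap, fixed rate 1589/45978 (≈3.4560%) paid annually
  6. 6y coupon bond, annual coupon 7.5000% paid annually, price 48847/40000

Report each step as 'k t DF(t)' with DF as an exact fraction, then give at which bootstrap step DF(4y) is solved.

step 1 [1y] zero: DF = P = 9857/10000 ≈ 0.985700
step 2 [2y] bond c/1=33/400: DF=(4438781/4000000 − 33/400·(0.985700))/(1+33/400) = 19/20 ≈ 0.950000
step 3 [3y] swap r/1=663/28694: DF=(1 − 663/28694·(0.985700+0.950000))/(1+663/28694) = 9337/10000 ≈ 0.933700
step 4 [4y] zero: DF = P = 8873/10000 ≈ 0.887300
step 5 [5y] swap r/1=1589/45978: DF=(1 − 1589/45978·(0.985700+0.950000+0.933700+0.887300))/(1+1589/45978) = 8411/10000 ≈ 0.841100
step 6 [6y] bond c/1=3/40: DF=(48847/40000 − 3/40·(0.985700+0.950000+0.933700+0.887300+0.841100))/(1+3/40) = 1019/1250 ≈ 0.815200

1 1 9857/10000
2 2 19/20
3 3 9337/10000
4 4 8873/10000
5 5 8411/10000
6 6 1019/1250
DF(4y) is solved at step 4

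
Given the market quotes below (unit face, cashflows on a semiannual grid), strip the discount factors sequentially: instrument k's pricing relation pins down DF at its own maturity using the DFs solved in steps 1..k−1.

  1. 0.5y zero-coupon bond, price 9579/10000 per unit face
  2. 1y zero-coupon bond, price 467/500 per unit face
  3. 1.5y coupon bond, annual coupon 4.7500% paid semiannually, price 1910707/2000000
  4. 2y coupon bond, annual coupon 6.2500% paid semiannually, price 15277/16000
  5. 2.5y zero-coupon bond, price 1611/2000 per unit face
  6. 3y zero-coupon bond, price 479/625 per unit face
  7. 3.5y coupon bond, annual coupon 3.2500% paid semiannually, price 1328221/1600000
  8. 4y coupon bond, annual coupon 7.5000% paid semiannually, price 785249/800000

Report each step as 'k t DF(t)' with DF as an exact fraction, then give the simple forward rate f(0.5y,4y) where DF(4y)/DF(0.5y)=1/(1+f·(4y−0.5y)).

1 1/2 9579/10000
2 1 467/500
3 3/2 8893/10000
4 2 526/625
5 5/2 1611/2000
6 3 479/625
7 7/2 3669/5000
8 4 3659/5000
f(0.5y,4y) = ((9579/10000)/(3659/5000) − 1)/(7/2) = 323/3659 ≈ 8.8275%

step 1 [0.5y] zero: DF = P = 9579/10000 ≈ 0.957900
step 2 [1y] zero: DF = P = 467/500 ≈ 0.934000
step 3 [1.5y] bond c/2=19/800: DF=(1910707/2000000 − 19/800·(0.957900+0.934000))/(1+19/800) = 8893/10000 ≈ 0.889300
step 4 [2y] bond c/2=1/32: DF=(15277/16000 − 1/32·(0.957900+0.934000+0.889300))/(1+1/32) = 526/625 ≈ 0.841600
step 5 [2.5y] zero: DF = P = 1611/2000 ≈ 0.805500
step 6 [3y] zero: DF = P = 479/625 ≈ 0.766400
step 7 [3.5y] bond c/2=13/800: DF=(1328221/1600000 − 13/800·(0.957900+0.934000+0.889300+0.841600+0.805500+0.766400))/(1+13/800) = 3669/5000 ≈ 0.733800
step 8 [4y] bond c/2=3/80: DF=(785249/800000 − 3/80·(0.957900+0.934000+0.889300+0.841600+0.805500+0.766400+0.733800))/(1+3/80) = 3659/5000 ≈ 0.731800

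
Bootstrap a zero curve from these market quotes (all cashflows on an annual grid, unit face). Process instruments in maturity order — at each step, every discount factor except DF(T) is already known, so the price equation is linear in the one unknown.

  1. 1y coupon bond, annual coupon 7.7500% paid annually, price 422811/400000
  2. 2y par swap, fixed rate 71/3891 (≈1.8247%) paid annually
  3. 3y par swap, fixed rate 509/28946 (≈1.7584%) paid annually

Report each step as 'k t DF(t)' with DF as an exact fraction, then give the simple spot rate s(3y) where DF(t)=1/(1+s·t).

step 1 [1y] bond c/1=31/400: DF=(422811/400000 − 31/400·(0))/(1+31/400) = 981/1000 ≈ 0.981000
step 2 [2y] swap r/1=71/3891: DF=(1 − 71/3891·(0.981000))/(1+71/3891) = 1929/2000 ≈ 0.964500
step 3 [3y] swap r/1=509/28946: DF=(1 − 509/28946·(0.981000+0.964500))/(1+509/28946) = 9491/10000 ≈ 0.949100

1 1 981/1000
2 2 1929/2000
3 3 9491/10000
s(3y) = (1/(9491/10000) − 1)/(3) = 509/28473 ≈ 1.7877%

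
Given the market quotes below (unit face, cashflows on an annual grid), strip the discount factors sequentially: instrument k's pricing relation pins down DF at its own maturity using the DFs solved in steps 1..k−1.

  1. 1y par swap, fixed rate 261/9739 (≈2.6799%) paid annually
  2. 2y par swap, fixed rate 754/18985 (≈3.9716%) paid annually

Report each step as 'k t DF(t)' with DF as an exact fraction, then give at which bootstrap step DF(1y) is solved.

1 1 9739/10000
2 2 4623/5000
DF(1y) is solved at step 1

step 1 [1y] swap r/1=261/9739: DF=(1 − 261/9739·(0))/(1+261/9739) = 9739/10000 ≈ 0.973900
step 2 [2y] swap r/1=754/18985: DF=(1 − 754/18985·(0.973900))/(1+754/18985) = 4623/5000 ≈ 0.924600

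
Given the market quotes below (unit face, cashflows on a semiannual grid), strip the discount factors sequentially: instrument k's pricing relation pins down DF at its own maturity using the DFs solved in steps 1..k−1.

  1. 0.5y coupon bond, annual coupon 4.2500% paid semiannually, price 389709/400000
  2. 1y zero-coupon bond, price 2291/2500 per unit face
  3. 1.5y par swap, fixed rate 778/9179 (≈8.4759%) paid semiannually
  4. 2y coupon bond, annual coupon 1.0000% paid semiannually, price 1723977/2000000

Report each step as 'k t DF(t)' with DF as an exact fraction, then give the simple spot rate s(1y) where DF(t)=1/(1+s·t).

1 1/2 477/500
2 1 2291/2500
3 3/2 8833/10000
4 2 211/250
s(1y) = (1/(2291/2500) − 1)/(1) = 209/2291 ≈ 9.1227%

step 1 [0.5y] bond c/2=17/800: DF=(389709/400000 − 17/800·(0))/(1+17/800) = 477/500 ≈ 0.954000
step 2 [1y] zero: DF = P = 2291/2500 ≈ 0.916400
step 3 [1.5y] swap r/2=389/9179: DF=(1 − 389/9179·(0.954000+0.916400))/(1+389/9179) = 8833/10000 ≈ 0.883300
step 4 [2y] bond c/2=1/200: DF=(1723977/2000000 − 1/200·(0.954000+0.916400+0.883300))/(1+1/200) = 211/250 ≈ 0.844000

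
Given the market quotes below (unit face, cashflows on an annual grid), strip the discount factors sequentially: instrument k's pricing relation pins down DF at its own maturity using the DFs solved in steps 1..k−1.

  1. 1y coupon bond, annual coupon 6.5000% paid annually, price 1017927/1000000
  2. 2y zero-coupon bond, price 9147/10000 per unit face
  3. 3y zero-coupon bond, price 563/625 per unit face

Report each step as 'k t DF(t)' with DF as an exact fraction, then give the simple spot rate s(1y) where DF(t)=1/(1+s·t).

1 1 4779/5000
2 2 9147/10000
3 3 563/625
s(1y) = (1/(4779/5000) − 1)/(1) = 221/4779 ≈ 4.6244%

step 1 [1y] bond c/1=13/200: DF=(1017927/1000000 − 13/200·(0))/(1+13/200) = 4779/5000 ≈ 0.955800
step 2 [2y] zero: DF = P = 9147/10000 ≈ 0.914700
step 3 [3y] zero: DF = P = 563/625 ≈ 0.900800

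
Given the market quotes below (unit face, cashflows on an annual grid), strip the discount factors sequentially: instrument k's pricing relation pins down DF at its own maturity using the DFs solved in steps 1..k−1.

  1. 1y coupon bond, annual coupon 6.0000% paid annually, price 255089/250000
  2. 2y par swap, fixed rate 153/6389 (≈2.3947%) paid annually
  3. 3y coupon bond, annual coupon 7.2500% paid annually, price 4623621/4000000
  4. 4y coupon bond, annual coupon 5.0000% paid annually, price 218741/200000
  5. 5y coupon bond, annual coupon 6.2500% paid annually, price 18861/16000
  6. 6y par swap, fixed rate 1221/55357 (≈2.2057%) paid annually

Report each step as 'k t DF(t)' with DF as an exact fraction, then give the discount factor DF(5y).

1 1 4813/5000
2 2 9541/10000
3 3 4741/5000
4 4 2263/2500
5 5 8877/10000
6 6 8779/10000
DF(5y) = 8877/10000 ≈ 0.887700

step 1 [1y] bond c/1=3/50: DF=(255089/250000 − 3/50·(0))/(1+3/50) = 4813/5000 ≈ 0.962600
step 2 [2y] swap r/1=153/6389: DF=(1 − 153/6389·(0.962600))/(1+153/6389) = 9541/10000 ≈ 0.954100
step 3 [3y] bond c/1=29/400: DF=(4623621/4000000 − 29/400·(0.962600+0.954100))/(1+29/400) = 4741/5000 ≈ 0.948200
step 4 [4y] bond c/1=1/20: DF=(218741/200000 − 1/20·(0.962600+0.954100+0.948200))/(1+1/20) = 2263/2500 ≈ 0.905200
step 5 [5y] bond c/1=1/16: DF=(18861/16000 − 1/16·(0.962600+0.954100+0.948200+0.905200))/(1+1/16) = 8877/10000 ≈ 0.887700
step 6 [6y] swap r/1=1221/55357: DF=(1 − 1221/55357·(0.962600+0.954100+0.948200+0.905200+0.887700))/(1+1221/55357) = 8779/10000 ≈ 0.877900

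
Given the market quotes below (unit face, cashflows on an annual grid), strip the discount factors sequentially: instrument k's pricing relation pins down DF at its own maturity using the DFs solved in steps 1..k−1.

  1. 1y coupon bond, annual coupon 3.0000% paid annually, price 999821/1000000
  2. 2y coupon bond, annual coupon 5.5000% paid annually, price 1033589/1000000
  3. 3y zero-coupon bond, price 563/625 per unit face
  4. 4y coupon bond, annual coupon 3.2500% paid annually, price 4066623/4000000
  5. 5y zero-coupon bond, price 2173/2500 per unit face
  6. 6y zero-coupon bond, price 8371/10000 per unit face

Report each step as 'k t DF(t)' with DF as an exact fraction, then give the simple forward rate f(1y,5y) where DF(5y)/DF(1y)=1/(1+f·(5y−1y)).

step 1 [1y] bond c/1=3/100: DF=(999821/1000000 − 3/100·(0))/(1+3/100) = 9707/10000 ≈ 0.970700
step 2 [2y] bond c/1=11/200: DF=(1033589/1000000 − 11/200·(0.970700))/(1+11/200) = 9291/10000 ≈ 0.929100
step 3 [3y] zero: DF = P = 563/625 ≈ 0.900800
step 4 [4y] bond c/1=13/400: DF=(4066623/4000000 − 13/400·(0.970700+0.929100+0.900800))/(1+13/400) = 1793/2000 ≈ 0.896500
step 5 [5y] zero: DF = P = 2173/2500 ≈ 0.869200
step 6 [6y] zero: DF = P = 8371/10000 ≈ 0.837100

1 1 9707/10000
2 2 9291/10000
3 3 563/625
4 4 1793/2000
5 5 2173/2500
6 6 8371/10000
f(1y,5y) = ((9707/10000)/(2173/2500) − 1)/(4) = 1015/34768 ≈ 2.9194%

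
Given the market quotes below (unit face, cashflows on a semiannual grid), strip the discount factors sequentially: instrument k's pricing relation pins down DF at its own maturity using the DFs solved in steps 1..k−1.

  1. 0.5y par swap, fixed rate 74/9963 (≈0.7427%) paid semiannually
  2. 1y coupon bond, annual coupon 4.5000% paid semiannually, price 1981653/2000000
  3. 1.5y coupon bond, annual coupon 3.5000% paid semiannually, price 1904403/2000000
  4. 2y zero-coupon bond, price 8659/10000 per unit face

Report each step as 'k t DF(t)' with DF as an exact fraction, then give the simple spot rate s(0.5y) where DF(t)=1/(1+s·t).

step 1 [0.5y] swap r/2=37/9963: DF=(1 − 37/9963·(0))/(1+37/9963) = 9963/10000 ≈ 0.996300
step 2 [1y] bond c/2=9/400: DF=(1981653/2000000 − 9/400·(0.996300))/(1+9/400) = 9471/10000 ≈ 0.947100
step 3 [1.5y] bond c/2=7/400: DF=(1904403/2000000 − 7/400·(0.996300+0.947100))/(1+7/400) = 564/625 ≈ 0.902400
step 4 [2y] zero: DF = P = 8659/10000 ≈ 0.865900

1 1/2 9963/10000
2 1 9471/10000
3 3/2 564/625
4 2 8659/10000
s(0.5y) = (1/(9963/10000) − 1)/(1/2) = 74/9963 ≈ 0.7427%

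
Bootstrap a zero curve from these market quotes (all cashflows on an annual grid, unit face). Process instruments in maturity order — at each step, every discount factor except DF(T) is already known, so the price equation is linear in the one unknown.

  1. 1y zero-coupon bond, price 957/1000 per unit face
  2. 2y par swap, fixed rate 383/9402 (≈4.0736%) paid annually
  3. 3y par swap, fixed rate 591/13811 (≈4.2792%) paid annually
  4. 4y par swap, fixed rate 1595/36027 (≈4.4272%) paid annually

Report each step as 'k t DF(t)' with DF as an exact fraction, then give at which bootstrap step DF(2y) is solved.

1 1 957/1000
2 2 4617/5000
3 3 4409/5000
4 4 1681/2000
DF(2y) is solved at step 2

step 1 [1y] zero: DF = P = 957/1000 ≈ 0.957000
step 2 [2y] swap r/1=383/9402: DF=(1 − 383/9402·(0.957000))/(1+383/9402) = 4617/5000 ≈ 0.923400
step 3 [3y] swap r/1=591/13811: DF=(1 − 591/13811·(0.957000+0.923400))/(1+591/13811) = 4409/5000 ≈ 0.881800
step 4 [4y] swap r/1=1595/36027: DF=(1 − 1595/36027·(0.957000+0.923400+0.881800))/(1+1595/36027) = 1681/2000 ≈ 0.840500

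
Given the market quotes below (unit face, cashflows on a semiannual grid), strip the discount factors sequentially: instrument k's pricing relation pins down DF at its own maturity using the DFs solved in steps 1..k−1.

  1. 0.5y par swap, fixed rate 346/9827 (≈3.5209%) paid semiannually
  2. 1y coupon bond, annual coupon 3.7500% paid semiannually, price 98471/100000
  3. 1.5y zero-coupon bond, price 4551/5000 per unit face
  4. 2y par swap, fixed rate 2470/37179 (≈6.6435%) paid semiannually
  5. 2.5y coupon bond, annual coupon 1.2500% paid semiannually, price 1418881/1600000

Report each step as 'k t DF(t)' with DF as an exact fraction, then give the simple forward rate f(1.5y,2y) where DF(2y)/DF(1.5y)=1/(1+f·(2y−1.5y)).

1 1/2 9827/10000
2 1 1897/2000
3 3/2 4551/5000
4 2 1753/2000
5 5/2 4291/5000
f(1.5y,2y) = ((4551/5000)/(1753/2000) − 1)/(1/2) = 674/8765 ≈ 7.6897%

step 1 [0.5y] swap r/2=173/9827: DF=(1 − 173/9827·(0))/(1+173/9827) = 9827/10000 ≈ 0.982700
step 2 [1y] bond c/2=3/160: DF=(98471/100000 − 3/160·(0.982700))/(1+3/160) = 1897/2000 ≈ 0.948500
step 3 [1.5y] zero: DF = P = 4551/5000 ≈ 0.910200
step 4 [2y] swap r/2=1235/37179: DF=(1 − 1235/37179·(0.982700+0.948500+0.910200))/(1+1235/37179) = 1753/2000 ≈ 0.876500
step 5 [2.5y] bond c/2=1/160: DF=(1418881/1600000 − 1/160·(0.982700+0.948500+0.910200+0.876500))/(1+1/160) = 4291/5000 ≈ 0.858200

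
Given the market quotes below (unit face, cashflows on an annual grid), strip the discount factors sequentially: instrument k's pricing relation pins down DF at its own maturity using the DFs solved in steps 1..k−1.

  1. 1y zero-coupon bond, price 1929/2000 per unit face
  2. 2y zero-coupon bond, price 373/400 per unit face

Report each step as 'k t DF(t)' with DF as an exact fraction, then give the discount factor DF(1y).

step 1 [1y] zero: DF = P = 1929/2000 ≈ 0.964500
step 2 [2y] zero: DF = P = 373/400 ≈ 0.932500

1 1 1929/2000
2 2 373/400
DF(1y) = 1929/2000 ≈ 0.964500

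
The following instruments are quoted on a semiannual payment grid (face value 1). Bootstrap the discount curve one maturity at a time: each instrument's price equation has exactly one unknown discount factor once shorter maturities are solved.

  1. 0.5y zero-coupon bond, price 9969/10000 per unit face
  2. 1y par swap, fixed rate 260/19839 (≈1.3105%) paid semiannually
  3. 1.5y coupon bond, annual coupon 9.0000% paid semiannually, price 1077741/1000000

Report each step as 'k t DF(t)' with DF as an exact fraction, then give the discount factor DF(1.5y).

1 1/2 9969/10000
2 1 987/1000
3 3/2 9459/10000
DF(1.5y) = 9459/10000 ≈ 0.945900

step 1 [0.5y] zero: DF = P = 9969/10000 ≈ 0.996900
step 2 [1y] swap r/2=130/19839: DF=(1 − 130/19839·(0.996900))/(1+130/19839) = 987/1000 ≈ 0.987000
step 3 [1.5y] bond c/2=9/200: DF=(1077741/1000000 − 9/200·(0.996900+0.987000))/(1+9/200) = 9459/10000 ≈ 0.945900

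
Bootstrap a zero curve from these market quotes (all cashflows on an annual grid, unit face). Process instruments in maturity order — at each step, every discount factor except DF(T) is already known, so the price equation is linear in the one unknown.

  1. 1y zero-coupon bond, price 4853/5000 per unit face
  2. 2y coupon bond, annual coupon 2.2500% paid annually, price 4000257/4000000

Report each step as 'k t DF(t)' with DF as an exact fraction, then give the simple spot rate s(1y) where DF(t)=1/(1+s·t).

step 1 [1y] zero: DF = P = 4853/5000 ≈ 0.970600
step 2 [2y] bond c/1=9/400: DF=(4000257/4000000 − 9/400·(0.970600))/(1+9/400) = 9567/10000 ≈ 0.956700

1 1 4853/5000
2 2 9567/10000
s(1y) = (1/(4853/5000) − 1)/(1) = 147/4853 ≈ 3.0291%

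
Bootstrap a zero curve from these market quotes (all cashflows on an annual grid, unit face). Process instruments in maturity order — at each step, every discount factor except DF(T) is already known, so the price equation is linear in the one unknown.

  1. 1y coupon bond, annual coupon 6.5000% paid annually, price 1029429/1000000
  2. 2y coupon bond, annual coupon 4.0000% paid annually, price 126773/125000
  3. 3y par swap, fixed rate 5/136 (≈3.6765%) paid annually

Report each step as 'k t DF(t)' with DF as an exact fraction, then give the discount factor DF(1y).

1 1 4833/5000
2 2 469/500
3 3 897/1000
DF(1y) = 4833/5000 ≈ 0.966600

step 1 [1y] bond c/1=13/200: DF=(1029429/1000000 − 13/200·(0))/(1+13/200) = 4833/5000 ≈ 0.966600
step 2 [2y] bond c/1=1/25: DF=(126773/125000 − 1/25·(0.966600))/(1+1/25) = 469/500 ≈ 0.938000
step 3 [3y] swap r/1=5/136: DF=(1 − 5/136·(0.966600+0.938000))/(1+5/136) = 897/1000 ≈ 0.897000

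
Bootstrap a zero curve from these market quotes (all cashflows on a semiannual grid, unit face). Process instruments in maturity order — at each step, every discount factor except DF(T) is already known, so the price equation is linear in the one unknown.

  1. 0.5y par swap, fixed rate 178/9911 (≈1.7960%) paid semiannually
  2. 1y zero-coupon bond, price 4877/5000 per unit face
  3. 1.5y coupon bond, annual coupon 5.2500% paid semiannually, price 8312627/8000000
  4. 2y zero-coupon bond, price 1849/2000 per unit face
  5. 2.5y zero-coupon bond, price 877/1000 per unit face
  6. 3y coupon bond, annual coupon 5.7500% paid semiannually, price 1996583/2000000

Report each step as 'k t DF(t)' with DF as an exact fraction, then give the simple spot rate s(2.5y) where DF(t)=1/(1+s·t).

1 1/2 9911/10000
2 1 4877/5000
3 3/2 4811/5000
4 2 1849/2000
5 5/2 877/1000
6 3 4191/5000
s(2.5y) = (1/(877/1000) − 1)/(5/2) = 246/4385 ≈ 5.6100%

step 1 [0.5y] swap r/2=89/9911: DF=(1 − 89/9911·(0))/(1+89/9911) = 9911/10000 ≈ 0.991100
step 2 [1y] zero: DF = P = 4877/5000 ≈ 0.975400
step 3 [1.5y] bond c/2=21/800: DF=(8312627/8000000 − 21/800·(0.991100+0.975400))/(1+21/800) = 4811/5000 ≈ 0.962200
step 4 [2y] zero: DF = P = 1849/2000 ≈ 0.924500
step 5 [2.5y] zero: DF = P = 877/1000 ≈ 0.877000
step 6 [3y] bond c/2=23/800: DF=(1996583/2000000 − 23/800·(0.991100+0.975400+0.962200+0.924500+0.877000))/(1+23/800) = 4191/5000 ≈ 0.838200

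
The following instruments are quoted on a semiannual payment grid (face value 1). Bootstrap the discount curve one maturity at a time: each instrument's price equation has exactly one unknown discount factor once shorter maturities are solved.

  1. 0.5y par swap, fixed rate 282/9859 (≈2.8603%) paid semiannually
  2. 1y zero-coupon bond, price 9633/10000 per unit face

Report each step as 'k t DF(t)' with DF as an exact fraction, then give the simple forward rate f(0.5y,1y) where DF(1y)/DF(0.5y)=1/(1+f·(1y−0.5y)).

1 1/2 9859/10000
2 1 9633/10000
f(0.5y,1y) = ((9859/10000)/(9633/10000) − 1)/(1/2) = 452/9633 ≈ 4.6922%

step 1 [0.5y] swap r/2=141/9859: DF=(1 − 141/9859·(0))/(1+141/9859) = 9859/10000 ≈ 0.985900
step 2 [1y] zero: DF = P = 9633/10000 ≈ 0.963300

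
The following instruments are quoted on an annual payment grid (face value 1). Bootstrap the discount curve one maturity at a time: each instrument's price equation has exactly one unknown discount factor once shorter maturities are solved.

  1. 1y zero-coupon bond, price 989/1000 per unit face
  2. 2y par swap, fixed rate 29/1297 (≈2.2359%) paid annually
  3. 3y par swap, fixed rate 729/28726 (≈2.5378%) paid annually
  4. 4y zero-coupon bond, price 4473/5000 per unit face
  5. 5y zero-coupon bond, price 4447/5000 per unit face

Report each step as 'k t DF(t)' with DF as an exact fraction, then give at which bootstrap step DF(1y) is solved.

step 1 [1y] zero: DF = P = 989/1000 ≈ 0.989000
step 2 [2y] swap r/1=29/1297: DF=(1 − 29/1297·(0.989000))/(1+29/1297) = 1913/2000 ≈ 0.956500
step 3 [3y] swap r/1=729/28726: DF=(1 − 729/28726·(0.989000+0.956500))/(1+729/28726) = 9271/10000 ≈ 0.927100
step 4 [4y] zero: DF = P = 4473/5000 ≈ 0.894600
step 5 [5y] zero: DF = P = 4447/5000 ≈ 0.889400

1 1 989/1000
2 2 1913/2000
3 3 9271/10000
4 4 4473/5000
5 5 4447/5000
DF(1y) is solved at step 1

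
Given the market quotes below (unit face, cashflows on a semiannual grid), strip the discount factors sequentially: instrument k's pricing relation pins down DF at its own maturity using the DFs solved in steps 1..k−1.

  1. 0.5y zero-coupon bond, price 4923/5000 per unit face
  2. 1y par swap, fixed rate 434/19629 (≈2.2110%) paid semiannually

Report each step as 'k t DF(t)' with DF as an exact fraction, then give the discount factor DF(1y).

step 1 [0.5y] zero: DF = P = 4923/5000 ≈ 0.984600
step 2 [1y] swap r/2=217/19629: DF=(1 − 217/19629·(0.984600))/(1+217/19629) = 9783/10000 ≈ 0.978300

1 1/2 4923/5000
2 1 9783/10000
DF(1y) = 9783/10000 ≈ 0.978300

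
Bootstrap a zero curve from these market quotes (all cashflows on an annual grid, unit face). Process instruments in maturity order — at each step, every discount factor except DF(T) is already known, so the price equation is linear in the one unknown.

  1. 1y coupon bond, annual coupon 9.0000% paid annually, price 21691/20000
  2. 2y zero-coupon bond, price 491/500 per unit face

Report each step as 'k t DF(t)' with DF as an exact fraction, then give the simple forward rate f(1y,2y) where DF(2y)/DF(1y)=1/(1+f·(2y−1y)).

step 1 [1y] bond c/1=9/100: DF=(21691/20000 − 9/100·(0))/(1+9/100) = 199/200 ≈ 0.995000
step 2 [2y] zero: DF = P = 491/500 ≈ 0.982000

1 1 199/200
2 2 491/500
f(1y,2y) = ((199/200)/(491/500) − 1)/(1) = 13/982 ≈ 1.3238%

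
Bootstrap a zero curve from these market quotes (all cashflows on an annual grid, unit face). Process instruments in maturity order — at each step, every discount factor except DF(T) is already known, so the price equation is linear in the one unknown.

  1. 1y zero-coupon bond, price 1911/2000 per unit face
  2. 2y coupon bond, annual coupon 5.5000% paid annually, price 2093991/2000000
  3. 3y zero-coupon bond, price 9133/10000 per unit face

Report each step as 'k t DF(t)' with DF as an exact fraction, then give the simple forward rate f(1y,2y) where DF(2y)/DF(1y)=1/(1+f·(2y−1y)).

step 1 [1y] zero: DF = P = 1911/2000 ≈ 0.955500
step 2 [2y] bond c/1=11/200: DF=(2093991/2000000 − 11/200·(0.955500))/(1+11/200) = 4713/5000 ≈ 0.942600
step 3 [3y] zero: DF = P = 9133/10000 ≈ 0.913300

1 1 1911/2000
2 2 4713/5000
3 3 9133/10000
f(1y,2y) = ((1911/2000)/(4713/5000) − 1)/(1) = 43/3142 ≈ 1.3686%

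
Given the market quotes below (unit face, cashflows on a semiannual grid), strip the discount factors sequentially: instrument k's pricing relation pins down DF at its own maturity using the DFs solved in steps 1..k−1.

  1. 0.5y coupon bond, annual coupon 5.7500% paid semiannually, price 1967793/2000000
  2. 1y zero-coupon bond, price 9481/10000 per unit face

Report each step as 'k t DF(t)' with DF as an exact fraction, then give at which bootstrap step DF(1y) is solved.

1 1/2 2391/2500
2 1 9481/10000
DF(1y) is solved at step 2

step 1 [0.5y] bond c/2=23/800: DF=(1967793/2000000 − 23/800·(0))/(1+23/800) = 2391/2500 ≈ 0.956400
step 2 [1y] zero: DF = P = 9481/10000 ≈ 0.948100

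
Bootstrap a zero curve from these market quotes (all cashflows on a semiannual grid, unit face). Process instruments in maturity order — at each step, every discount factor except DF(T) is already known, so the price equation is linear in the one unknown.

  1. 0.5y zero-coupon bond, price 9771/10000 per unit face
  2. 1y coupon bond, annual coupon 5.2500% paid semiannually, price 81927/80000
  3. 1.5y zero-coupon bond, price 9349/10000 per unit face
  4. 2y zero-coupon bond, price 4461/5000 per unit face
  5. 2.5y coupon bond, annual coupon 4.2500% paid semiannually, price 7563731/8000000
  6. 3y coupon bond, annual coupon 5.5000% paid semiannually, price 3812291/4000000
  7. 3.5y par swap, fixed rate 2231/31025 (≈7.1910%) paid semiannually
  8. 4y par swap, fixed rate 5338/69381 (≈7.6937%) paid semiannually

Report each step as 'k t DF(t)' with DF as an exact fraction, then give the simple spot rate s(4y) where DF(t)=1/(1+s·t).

step 1 [0.5y] zero: DF = P = 9771/10000 ≈ 0.977100
step 2 [1y] bond c/2=21/800: DF=(81927/80000 − 21/800·(0.977100))/(1+21/800) = 9729/10000 ≈ 0.972900
step 3 [1.5y] zero: DF = P = 9349/10000 ≈ 0.934900
step 4 [2y] zero: DF = P = 4461/5000 ≈ 0.892200
step 5 [2.5y] bond c/2=17/800: DF=(7563731/8000000 − 17/800·(0.977100+0.972900+0.934900+0.892200))/(1+17/800) = 1059/1250 ≈ 0.847200
step 6 [3y] bond c/2=11/400: DF=(3812291/4000000 − 11/400·(0.977100+0.972900+0.934900+0.892200+0.847200))/(1+11/400) = 4019/5000 ≈ 0.803800
step 7 [3.5y] swap r/2=2231/62050: DF=(1 − 2231/62050·(0.977100+0.972900+0.934900+0.892200+0.847200+0.803800))/(1+2231/62050) = 7769/10000 ≈ 0.776900
step 8 [4y] swap r/2=2669/69381: DF=(1 − 2669/69381·(0.977100+0.972900+0.934900+0.892200+0.847200+0.803800+0.776900))/(1+2669/69381) = 7331/10000 ≈ 0.733100

1 1/2 9771/10000
2 1 9729/10000
3 3/2 9349/10000
4 2 4461/5000
5 5/2 1059/1250
6 3 4019/5000
7 7/2 7769/10000
8 4 7331/10000
s(4y) = (1/(7331/10000) − 1)/(4) = 2669/29324 ≈ 9.1018%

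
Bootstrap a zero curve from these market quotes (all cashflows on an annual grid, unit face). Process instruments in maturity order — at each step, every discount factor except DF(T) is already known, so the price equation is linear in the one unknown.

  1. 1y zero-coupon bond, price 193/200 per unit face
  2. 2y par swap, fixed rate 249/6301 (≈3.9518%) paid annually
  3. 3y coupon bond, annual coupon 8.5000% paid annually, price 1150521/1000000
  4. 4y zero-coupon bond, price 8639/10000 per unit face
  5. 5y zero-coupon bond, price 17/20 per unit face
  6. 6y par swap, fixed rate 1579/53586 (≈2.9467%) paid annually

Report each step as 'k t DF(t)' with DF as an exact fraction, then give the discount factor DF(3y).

step 1 [1y] zero: DF = P = 193/200 ≈ 0.965000
step 2 [2y] swap r/1=249/6301: DF=(1 − 249/6301·(0.965000))/(1+249/6301) = 9253/10000 ≈ 0.925300
step 3 [3y] bond c/1=17/200: DF=(1150521/1000000 − 17/200·(0.965000+0.925300))/(1+17/200) = 9123/10000 ≈ 0.912300
step 4 [4y] zero: DF = P = 8639/10000 ≈ 0.863900
step 5 [5y] zero: DF = P = 17/20 ≈ 0.850000
step 6 [6y] swap r/1=1579/53586: DF=(1 − 1579/53586·(0.965000+0.925300+0.912300+0.863900+0.850000))/(1+1579/53586) = 8421/10000 ≈ 0.842100

1 1 193/200
2 2 9253/10000
3 3 9123/10000
4 4 8639/10000
5 5 17/20
6 6 8421/10000
DF(3y) = 9123/10000 ≈ 0.912300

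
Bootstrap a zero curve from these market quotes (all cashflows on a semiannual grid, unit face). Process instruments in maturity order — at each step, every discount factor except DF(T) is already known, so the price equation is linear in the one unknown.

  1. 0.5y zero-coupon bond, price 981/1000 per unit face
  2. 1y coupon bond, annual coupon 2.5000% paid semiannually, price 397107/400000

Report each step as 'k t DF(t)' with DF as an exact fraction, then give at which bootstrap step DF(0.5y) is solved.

step 1 [0.5y] zero: DF = P = 981/1000 ≈ 0.981000
step 2 [1y] bond c/2=1/80: DF=(397107/400000 − 1/80·(0.981000))/(1+1/80) = 2421/2500 ≈ 0.968400

1 1/2 981/1000
2 1 2421/2500
DF(0.5y) is solved at step 1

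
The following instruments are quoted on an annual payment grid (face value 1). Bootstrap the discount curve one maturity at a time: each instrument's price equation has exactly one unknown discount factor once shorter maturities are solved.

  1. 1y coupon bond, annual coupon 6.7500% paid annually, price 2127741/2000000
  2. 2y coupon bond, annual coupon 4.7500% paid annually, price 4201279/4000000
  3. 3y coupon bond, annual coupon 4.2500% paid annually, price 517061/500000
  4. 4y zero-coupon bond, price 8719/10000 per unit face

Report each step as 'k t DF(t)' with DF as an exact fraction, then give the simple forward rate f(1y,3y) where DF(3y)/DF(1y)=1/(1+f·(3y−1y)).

1 1 4983/5000
2 2 383/400
3 3 9123/10000
4 4 8719/10000
f(1y,3y) = ((4983/5000)/(9123/10000) − 1)/(2) = 281/6082 ≈ 4.6202%

step 1 [1y] bond c/1=27/400: DF=(2127741/2000000 − 27/400·(0))/(1+27/400) = 4983/5000 ≈ 0.996600
step 2 [2y] bond c/1=19/400: DF=(4201279/4000000 − 19/400·(0.996600))/(1+19/400) = 383/400 ≈ 0.957500
step 3 [3y] bond c/1=17/400: DF=(517061/500000 − 17/400·(0.996600+0.957500))/(1+17/400) = 9123/10000 ≈ 0.912300
step 4 [4y] zero: DF = P = 8719/10000 ≈ 0.871900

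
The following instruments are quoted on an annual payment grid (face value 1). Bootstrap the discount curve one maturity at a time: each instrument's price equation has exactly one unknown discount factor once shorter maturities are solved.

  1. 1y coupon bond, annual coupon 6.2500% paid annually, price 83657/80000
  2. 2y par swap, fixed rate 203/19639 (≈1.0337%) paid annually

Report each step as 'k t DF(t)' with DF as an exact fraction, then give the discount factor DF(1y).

step 1 [1y] bond c/1=1/16: DF=(83657/80000 − 1/16·(0))/(1+1/16) = 4921/5000 ≈ 0.984200
step 2 [2y] swap r/1=203/19639: DF=(1 − 203/19639·(0.984200))/(1+203/19639) = 9797/10000 ≈ 0.979700

1 1 4921/5000
2 2 9797/10000
DF(1y) = 4921/5000 ≈ 0.984200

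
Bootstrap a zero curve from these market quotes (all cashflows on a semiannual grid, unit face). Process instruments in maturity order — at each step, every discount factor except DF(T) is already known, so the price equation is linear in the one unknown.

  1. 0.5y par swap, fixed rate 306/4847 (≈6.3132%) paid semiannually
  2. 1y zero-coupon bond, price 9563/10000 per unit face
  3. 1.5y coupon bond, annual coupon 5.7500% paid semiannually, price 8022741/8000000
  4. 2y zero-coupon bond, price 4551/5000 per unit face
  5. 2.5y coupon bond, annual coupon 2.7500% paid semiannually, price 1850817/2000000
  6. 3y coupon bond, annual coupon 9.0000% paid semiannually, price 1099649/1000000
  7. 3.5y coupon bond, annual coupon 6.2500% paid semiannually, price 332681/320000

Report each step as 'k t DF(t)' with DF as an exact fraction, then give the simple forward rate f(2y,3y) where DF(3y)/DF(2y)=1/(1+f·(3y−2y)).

1 1/2 4847/5000
2 1 9563/10000
3 3/2 921/1000
4 2 4551/5000
5 5/2 8619/10000
6 3 4267/5000
7 7/2 8423/10000
f(2y,3y) = ((4551/5000)/(4267/5000) − 1)/(1) = 284/4267 ≈ 6.6557%

step 1 [0.5y] swap r/2=153/4847: DF=(1 − 153/4847·(0))/(1+153/4847) = 4847/5000 ≈ 0.969400
step 2 [1y] zero: DF = P = 9563/10000 ≈ 0.956300
step 3 [1.5y] bond c/2=23/800: DF=(8022741/8000000 − 23/800·(0.969400+0.956300))/(1+23/800) = 921/1000 ≈ 0.921000
step 4 [2y] zero: DF = P = 4551/5000 ≈ 0.910200
step 5 [2.5y] bond c/2=11/800: DF=(1850817/2000000 − 11/800·(0.969400+0.956300+0.921000+0.910200))/(1+11/800) = 8619/10000 ≈ 0.861900
step 6 [3y] bond c/2=9/200: DF=(1099649/1000000 − 9/200·(0.969400+0.956300+0.921000+0.910200+0.861900))/(1+9/200) = 4267/5000 ≈ 0.853400
step 7 [3.5y] bond c/2=1/32: DF=(332681/320000 − 1/32·(0.969400+0.956300+0.921000+0.910200+0.861900+0.853400))/(1+1/32) = 8423/10000 ≈ 0.842300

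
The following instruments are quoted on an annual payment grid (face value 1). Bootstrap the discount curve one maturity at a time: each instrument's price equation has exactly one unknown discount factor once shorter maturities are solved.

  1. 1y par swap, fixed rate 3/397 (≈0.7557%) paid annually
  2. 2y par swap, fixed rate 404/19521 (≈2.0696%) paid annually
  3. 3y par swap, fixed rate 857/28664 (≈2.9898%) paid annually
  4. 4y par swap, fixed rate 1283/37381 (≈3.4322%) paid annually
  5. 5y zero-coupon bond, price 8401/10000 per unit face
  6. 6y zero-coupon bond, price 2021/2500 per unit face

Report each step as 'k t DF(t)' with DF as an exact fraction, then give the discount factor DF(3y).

1 1 397/400
2 2 2399/2500
3 3 9143/10000
4 4 8717/10000
5 5 8401/10000
6 6 2021/2500
DF(3y) = 9143/10000 ≈ 0.914300

step 1 [1y] swap r/1=3/397: DF=(1 − 3/397·(0))/(1+3/397) = 397/400 ≈ 0.992500
step 2 [2y] swap r/1=404/19521: DF=(1 − 404/19521·(0.992500))/(1+404/19521) = 2399/2500 ≈ 0.959600
step 3 [3y] swap r/1=857/28664: DF=(1 − 857/28664·(0.992500+0.959600))/(1+857/28664) = 9143/10000 ≈ 0.914300
step 4 [4y] swap r/1=1283/37381: DF=(1 − 1283/37381·(0.992500+0.959600+0.914300))/(1+1283/37381) = 8717/10000 ≈ 0.871700
step 5 [5y] zero: DF = P = 8401/10000 ≈ 0.840100
step 6 [6y] zero: DF = P = 2021/2500 ≈ 0.808400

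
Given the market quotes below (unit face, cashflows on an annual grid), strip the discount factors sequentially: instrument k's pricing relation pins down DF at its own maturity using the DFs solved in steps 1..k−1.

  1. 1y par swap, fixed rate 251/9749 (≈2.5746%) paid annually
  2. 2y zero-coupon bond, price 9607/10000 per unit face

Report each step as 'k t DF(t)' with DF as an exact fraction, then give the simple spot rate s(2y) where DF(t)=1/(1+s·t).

step 1 [1y] swap r/1=251/9749: DF=(1 − 251/9749·(0))/(1+251/9749) = 9749/10000 ≈ 0.974900
step 2 [2y] zero: DF = P = 9607/10000 ≈ 0.960700

1 1 9749/10000
2 2 9607/10000
s(2y) = (1/(9607/10000) − 1)/(2) = 393/19214 ≈ 2.0454%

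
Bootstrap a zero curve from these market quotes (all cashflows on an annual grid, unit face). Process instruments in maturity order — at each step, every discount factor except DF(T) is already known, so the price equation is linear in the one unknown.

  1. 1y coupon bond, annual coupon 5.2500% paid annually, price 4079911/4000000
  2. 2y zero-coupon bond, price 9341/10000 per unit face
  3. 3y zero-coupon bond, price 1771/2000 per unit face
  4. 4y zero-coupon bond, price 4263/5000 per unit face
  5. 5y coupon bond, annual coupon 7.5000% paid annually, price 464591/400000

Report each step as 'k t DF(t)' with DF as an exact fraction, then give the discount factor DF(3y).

step 1 [1y] bond c/1=21/400: DF=(4079911/4000000 − 21/400·(0))/(1+21/400) = 9691/10000 ≈ 0.969100
step 2 [2y] zero: DF = P = 9341/10000 ≈ 0.934100
step 3 [3y] zero: DF = P = 1771/2000 ≈ 0.885500
step 4 [4y] zero: DF = P = 4263/5000 ≈ 0.852600
step 5 [5y] bond c/1=3/40: DF=(464591/400000 − 3/40·(0.969100+0.934100+0.885500+0.852600))/(1+3/40) = 1033/1250 ≈ 0.826400

1 1 9691/10000
2 2 9341/10000
3 3 1771/2000
4 4 4263/5000
5 5 1033/1250
DF(3y) = 1771/2000 ≈ 0.885500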